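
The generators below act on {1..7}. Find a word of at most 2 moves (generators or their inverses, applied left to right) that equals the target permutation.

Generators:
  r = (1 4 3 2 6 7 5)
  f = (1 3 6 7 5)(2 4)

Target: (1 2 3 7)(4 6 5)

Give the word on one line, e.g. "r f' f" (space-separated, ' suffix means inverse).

  after f: (1 3 6 7 5)(2 4)
  after r: (1 2 3 7)(4 6 5)

f r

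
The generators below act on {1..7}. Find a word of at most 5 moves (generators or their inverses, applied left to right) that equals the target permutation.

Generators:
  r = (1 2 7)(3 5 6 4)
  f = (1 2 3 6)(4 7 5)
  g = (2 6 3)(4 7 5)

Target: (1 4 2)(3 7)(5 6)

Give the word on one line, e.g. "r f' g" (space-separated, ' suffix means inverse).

g f' g r'

  after g: (2 6 3)(4 7 5)
  after f': (1 6 2 3)
  after g: (1 3)(4 7 5)
  after r': (1 4 2)(3 7)(5 6)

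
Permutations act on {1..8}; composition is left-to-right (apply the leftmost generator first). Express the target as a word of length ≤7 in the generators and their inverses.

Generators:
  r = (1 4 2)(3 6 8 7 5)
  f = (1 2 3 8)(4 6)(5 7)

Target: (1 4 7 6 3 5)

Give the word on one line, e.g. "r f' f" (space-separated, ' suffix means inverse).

  after f: (1 2 3 8)(4 6)(5 7)
  after r: (2 6)(3 7)(4 8)
  after f': (1 8 6)(2 4 3 5 7)
  after r': (1 6 2)(3 7 4 5 8)
  after f: (1 4 7 6 3 5)

f r f' r' f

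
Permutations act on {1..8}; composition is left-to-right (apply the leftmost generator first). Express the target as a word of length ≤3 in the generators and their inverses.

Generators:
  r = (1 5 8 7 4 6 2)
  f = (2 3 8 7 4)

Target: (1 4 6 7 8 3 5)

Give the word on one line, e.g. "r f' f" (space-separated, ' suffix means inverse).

f r' f'

  after f: (2 3 8 7 4)
  after r': (1 2 3 5)(4 6)
  after f': (1 4 6 7 8 3 5)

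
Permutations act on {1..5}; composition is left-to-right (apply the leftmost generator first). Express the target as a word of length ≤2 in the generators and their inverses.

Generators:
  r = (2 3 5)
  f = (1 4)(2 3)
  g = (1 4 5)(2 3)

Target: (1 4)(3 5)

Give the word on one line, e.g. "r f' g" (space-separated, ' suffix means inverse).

r f

  after r: (2 3 5)
  after f: (1 4)(3 5)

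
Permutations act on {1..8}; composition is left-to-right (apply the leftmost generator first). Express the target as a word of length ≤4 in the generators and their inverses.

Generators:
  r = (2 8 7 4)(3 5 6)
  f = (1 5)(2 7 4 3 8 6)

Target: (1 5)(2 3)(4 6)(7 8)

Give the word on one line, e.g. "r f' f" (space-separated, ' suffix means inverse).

  after f': (1 5)(2 6 8 3 4 7)
  after f': (2 8 4)(3 7 6)
  after f': (1 5)(2 3)(4 6)(7 8)

f' f' f'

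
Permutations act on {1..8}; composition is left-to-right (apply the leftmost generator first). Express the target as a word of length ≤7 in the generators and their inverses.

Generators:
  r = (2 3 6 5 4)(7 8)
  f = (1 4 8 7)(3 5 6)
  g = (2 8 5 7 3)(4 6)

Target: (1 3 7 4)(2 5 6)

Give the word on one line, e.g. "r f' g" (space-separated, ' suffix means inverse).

f' g' r g r'

  after f': (1 7 8 4)(3 6 5)
  after g': (1 5 7 2 3 4)(6 8)
  after r: (1 4)(2 6 7 3)(5 8)
  after g: (1 6 3 8 7 2 4)
  after r': (1 3 7 4)(2 5 6)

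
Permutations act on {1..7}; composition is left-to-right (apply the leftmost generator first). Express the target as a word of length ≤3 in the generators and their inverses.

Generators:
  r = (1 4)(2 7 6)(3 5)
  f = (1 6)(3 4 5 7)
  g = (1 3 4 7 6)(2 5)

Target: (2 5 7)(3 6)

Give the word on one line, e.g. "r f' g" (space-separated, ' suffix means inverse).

  after f': (1 6)(3 7 5 4)
  after g: (2 5 7)(3 6)

f' g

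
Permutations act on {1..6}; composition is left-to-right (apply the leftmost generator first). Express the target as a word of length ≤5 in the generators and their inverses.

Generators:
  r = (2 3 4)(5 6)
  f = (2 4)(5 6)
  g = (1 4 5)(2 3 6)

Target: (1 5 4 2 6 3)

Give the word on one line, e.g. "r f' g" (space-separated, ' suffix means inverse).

f r g'

  after f: (2 4)(5 6)
  after r: (3 4)
  after g': (1 5 4 2 6 3)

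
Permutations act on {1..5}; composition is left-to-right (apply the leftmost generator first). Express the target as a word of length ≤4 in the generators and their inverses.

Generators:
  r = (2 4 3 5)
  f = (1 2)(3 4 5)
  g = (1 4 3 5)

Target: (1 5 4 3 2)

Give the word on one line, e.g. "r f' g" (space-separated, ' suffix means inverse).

f r'

  after f: (1 2)(3 4 5)
  after r': (1 5 4 3 2)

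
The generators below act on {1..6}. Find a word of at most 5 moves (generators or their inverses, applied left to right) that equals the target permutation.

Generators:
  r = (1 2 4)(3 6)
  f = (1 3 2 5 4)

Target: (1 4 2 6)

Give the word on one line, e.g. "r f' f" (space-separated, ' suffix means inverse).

f' r f'

  after f': (1 4 5 2 3)
  after r: (2 6 3)(4 5)
  after f': (1 4 2 6)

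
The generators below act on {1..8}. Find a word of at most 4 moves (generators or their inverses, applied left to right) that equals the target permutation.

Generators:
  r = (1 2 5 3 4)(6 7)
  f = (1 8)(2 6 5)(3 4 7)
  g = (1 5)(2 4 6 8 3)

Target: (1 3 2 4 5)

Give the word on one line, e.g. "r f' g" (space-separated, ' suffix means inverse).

r' r'

  after r': (1 4 3 5 2)(6 7)
  after r': (1 3 2 4 5)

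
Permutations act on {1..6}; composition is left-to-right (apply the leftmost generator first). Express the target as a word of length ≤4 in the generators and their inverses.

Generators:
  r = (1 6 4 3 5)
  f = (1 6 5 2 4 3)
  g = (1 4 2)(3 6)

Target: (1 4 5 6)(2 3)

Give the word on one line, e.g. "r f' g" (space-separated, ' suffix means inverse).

  after g': (1 2 4)(3 6)
  after r': (1 2 6 4 5 3)
  after g': (1 4 5 6)(2 3)

g' r' g'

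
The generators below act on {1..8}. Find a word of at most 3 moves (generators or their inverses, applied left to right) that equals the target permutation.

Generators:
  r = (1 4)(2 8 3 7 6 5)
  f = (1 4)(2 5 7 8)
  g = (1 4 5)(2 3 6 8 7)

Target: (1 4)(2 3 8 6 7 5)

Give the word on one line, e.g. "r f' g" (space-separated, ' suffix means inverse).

f' f' r'

  after f': (1 4)(2 8 7 5)
  after f': (2 7)(5 8)
  after r': (1 4)(2 3 8 6 7 5)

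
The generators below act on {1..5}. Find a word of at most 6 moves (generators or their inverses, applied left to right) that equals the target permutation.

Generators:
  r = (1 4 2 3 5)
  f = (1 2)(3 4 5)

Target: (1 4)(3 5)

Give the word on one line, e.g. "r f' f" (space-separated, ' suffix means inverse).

  after r: (1 4 2 3 5)
  after r: (1 2 5 4 3)
  after f': (2 4 5 3)
  after f': (1 2 3)
  after r': (1 4)(3 5)

r r f' f' r'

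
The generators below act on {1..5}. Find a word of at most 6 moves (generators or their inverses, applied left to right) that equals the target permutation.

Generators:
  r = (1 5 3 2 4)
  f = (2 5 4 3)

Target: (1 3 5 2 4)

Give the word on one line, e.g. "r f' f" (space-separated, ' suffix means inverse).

r' f' r f r'

  after r': (1 4 2 3 5)
  after f': (1 5)(2 4 3)
  after r: (1 3 4 2)
  after f: (1 2)(4 5)
  after r': (1 3 5 2 4)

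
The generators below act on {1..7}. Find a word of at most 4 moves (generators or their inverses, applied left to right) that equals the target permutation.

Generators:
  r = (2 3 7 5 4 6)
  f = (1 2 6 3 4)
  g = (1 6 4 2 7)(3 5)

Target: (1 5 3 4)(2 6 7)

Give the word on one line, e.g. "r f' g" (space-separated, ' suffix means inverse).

  after f: (1 2 6 3 4)
  after f: (1 6 4 2 3)
  after f: (1 3 2 4 6)
  after g': (1 5 3 4)(2 6 7)

f f f g'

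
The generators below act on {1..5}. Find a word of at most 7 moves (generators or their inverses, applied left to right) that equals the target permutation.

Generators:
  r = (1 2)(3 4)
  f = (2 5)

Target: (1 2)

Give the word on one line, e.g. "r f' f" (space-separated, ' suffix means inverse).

  after f: (2 5)
  after r': (1 2 5)(3 4)
  after f': (1 5)(3 4)
  after r: (1 5 2)
  after f: (1 2)

f r' f' r f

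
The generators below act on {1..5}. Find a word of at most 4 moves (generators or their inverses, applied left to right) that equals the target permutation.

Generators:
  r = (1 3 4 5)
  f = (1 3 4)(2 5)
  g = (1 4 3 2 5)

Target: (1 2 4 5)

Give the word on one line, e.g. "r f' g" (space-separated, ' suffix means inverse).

  after f': (1 4 3)(2 5)
  after g: (1 3 4 2)
  after g: (1 2 4 5)

f' g g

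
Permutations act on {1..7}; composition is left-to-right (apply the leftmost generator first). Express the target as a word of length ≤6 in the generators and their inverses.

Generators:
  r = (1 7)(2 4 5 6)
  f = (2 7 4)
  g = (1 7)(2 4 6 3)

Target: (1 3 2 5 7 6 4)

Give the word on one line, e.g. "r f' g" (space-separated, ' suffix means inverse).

r' f' r' f g

  after r': (1 7)(2 6 5 4)
  after f': (1 2 6 5 7)
  after r': (1 6 4 2 5)
  after f: (1 6 2 5)(4 7)
  after g: (1 3 2 5 7 6 4)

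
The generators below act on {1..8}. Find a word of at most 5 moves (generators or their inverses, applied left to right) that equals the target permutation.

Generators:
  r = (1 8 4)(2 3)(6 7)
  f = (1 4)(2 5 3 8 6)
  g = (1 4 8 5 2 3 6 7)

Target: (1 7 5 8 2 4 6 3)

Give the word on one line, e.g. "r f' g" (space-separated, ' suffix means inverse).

  after r': (1 4 8)(2 3)(6 7)
  after g': (3 5 8 7)
  after g': (1 7 2 5 4)(3 8 6)
  after g': (1 6 2 8 3 4 7 5)
  after r: (1 7 5 8 2 4 6 3)

r' g' g' g' r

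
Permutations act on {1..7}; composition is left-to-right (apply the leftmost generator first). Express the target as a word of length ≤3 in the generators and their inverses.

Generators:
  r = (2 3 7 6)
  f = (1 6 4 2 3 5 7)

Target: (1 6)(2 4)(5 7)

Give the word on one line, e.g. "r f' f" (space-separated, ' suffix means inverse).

  after r': (2 6 7 3)
  after f: (1 6)(2 4)(5 7)

r' f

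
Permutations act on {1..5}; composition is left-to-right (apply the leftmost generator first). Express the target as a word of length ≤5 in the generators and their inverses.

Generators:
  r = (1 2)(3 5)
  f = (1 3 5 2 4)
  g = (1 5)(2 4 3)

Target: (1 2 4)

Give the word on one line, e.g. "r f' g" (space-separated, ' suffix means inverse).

  after r: (1 2)(3 5)
  after f: (1 4)(2 3)
  after g: (1 3 4 5)
  after g: (1 2 4)

r f g g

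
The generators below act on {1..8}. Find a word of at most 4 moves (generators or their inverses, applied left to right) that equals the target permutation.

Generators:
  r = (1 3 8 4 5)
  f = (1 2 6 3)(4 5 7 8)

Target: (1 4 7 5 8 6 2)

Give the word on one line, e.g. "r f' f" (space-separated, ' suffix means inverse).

r' f'

  after r': (1 5 4 8 3)
  after f': (1 4 7 5 8 6 2)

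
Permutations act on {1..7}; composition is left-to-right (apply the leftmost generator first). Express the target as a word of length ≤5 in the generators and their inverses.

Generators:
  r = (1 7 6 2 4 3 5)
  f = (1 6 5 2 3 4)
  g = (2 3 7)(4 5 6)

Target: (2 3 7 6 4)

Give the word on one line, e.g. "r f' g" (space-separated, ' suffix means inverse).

f f r

  after f: (1 6 5 2 3 4)
  after f: (1 5 3)(2 4 6)
  after r: (2 3 7 6 4)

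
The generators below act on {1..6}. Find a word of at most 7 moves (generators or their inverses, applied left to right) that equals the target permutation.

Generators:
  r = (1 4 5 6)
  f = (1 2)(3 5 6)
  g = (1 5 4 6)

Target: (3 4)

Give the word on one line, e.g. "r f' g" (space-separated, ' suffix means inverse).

f' r g g f

  after f': (1 2)(3 6 5)
  after r: (1 2 4 5 3)
  after g: (1 2 6)(3 5)
  after g: (1 2)(3 4 6 5)
  after f: (3 4)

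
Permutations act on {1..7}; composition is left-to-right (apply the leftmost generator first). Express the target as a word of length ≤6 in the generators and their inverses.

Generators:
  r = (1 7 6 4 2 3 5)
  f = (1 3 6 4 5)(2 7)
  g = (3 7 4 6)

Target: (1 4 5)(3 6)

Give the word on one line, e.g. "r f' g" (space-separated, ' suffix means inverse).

  after r: (1 7 6 4 2 3 5)
  after f: (1 2 6 5 3)(4 7)
  after r: (1 3 7 2 4 6)
  after g': (1 6)(2 7)
  after f: (1 4 5)(3 6)

r f r g' f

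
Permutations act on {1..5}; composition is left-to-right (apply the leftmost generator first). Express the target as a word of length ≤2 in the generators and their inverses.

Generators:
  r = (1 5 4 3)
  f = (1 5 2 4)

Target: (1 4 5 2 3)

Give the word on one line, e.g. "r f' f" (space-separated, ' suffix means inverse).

  after f: (1 5 2 4)
  after r: (1 4 5 2 3)

f r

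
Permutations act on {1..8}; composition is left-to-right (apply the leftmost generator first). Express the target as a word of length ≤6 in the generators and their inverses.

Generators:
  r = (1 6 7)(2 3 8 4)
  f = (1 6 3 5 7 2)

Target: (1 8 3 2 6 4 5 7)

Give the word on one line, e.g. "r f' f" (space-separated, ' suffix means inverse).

r f' f' r' r'

  after r: (1 6 7)(2 3 8 4)
  after f': (2 6 5 3 8 4 7)
  after f': (1 2)(3 8 4 5 6)
  after r': (1 4 5)(2 7 6)
  after r': (1 8 3 2 6 4 5 7)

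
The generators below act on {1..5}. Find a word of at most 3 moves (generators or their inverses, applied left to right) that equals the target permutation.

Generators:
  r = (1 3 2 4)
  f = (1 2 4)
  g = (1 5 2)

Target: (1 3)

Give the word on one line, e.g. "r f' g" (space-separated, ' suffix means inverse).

f r'

  after f: (1 2 4)
  after r': (1 3)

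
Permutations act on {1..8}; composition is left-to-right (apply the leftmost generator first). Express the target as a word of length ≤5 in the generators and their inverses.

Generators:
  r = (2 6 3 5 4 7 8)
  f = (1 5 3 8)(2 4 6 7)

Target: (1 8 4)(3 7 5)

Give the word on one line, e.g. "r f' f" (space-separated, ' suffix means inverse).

f' r' f r'

  after f': (1 8 3 5)(2 7 6 4)
  after r': (1 7 2 4 8 6 5)
  after f: (1 2 6 3 8 7 4)
  after r': (1 8 4)(3 7 5)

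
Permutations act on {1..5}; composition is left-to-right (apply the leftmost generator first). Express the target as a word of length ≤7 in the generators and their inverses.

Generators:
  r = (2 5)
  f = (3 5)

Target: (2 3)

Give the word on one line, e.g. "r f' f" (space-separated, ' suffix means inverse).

r f r' f f

  after r: (2 5)
  after f: (2 3 5)
  after r': (2 3)
  after f: (2 5 3)
  after f: (2 3)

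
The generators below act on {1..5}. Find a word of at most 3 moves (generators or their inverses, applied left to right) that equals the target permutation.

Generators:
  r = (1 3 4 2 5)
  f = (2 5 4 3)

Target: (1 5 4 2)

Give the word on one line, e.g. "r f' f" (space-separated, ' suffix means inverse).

  after r': (1 5 2 4 3)
  after f': (1 2 5 3)
  after r: (1 5 4 2)

r' f' r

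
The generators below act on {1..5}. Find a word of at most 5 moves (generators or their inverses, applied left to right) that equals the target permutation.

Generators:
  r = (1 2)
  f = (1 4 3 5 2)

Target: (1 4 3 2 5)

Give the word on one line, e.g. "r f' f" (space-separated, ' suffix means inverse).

  after f: (1 4 3 5 2)
  after r: (1 4 3 5)
  after f: (1 3 2)(4 5)
  after r: (1 3)(4 5)
  after f': (1 4 3 2 5)

f r f r f'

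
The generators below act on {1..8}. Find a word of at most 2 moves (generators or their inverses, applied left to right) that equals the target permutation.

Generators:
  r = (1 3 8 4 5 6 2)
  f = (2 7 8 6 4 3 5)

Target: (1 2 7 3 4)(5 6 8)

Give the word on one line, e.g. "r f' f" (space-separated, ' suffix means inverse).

f r'

  after f: (2 7 8 6 4 3 5)
  after r': (1 2 7 3 4)(5 6 8)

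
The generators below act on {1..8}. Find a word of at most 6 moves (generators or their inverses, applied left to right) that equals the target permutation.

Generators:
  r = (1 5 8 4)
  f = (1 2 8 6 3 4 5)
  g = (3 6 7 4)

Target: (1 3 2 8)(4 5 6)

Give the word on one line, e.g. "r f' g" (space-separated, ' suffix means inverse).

f' f' f' r'

  after f': (1 5 4 3 6 8 2)
  after f': (1 4 6 2 5 3 8)
  after f': (1 3 2 4 8 5 6)
  after r': (1 3 2 8)(4 5 6)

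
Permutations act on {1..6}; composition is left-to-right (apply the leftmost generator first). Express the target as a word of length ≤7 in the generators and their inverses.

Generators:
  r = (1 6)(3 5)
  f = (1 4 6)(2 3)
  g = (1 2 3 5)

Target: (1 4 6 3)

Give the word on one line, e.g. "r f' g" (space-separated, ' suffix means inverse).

  after r': (1 6)(3 5)
  after f': (1 4)(2 3 5)
  after r: (1 4 6)(2 5)
  after g': (1 4 6 5)(2 3)
  after g': (1 4 6 3)

r' f' r g' g'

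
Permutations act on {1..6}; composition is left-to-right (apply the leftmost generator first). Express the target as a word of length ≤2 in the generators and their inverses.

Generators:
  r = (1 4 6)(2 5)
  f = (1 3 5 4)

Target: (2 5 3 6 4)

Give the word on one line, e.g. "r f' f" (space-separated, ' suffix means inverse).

  after f': (1 4 5 3)
  after r': (2 5 3 6 4)

f' r'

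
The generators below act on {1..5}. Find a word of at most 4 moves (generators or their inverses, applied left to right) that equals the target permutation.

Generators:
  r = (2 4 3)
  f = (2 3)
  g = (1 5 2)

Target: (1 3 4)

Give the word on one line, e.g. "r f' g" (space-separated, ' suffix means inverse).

g' r' g

  after g': (1 2 5)
  after r': (1 3 4 2 5)
  after g: (1 3 4)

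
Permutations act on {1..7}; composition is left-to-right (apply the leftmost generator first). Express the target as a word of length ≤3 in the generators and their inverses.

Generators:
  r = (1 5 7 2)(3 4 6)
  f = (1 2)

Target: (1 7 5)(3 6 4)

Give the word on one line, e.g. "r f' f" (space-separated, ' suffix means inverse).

  after f': (1 2)
  after r': (1 7 5)(3 6 4)

f' r'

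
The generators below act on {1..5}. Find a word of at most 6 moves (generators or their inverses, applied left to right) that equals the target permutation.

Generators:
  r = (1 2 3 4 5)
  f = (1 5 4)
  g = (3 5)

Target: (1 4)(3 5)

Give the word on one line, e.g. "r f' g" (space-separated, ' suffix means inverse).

  after r: (1 2 3 4 5)
  after r: (1 3 5 2 4)
  after f': (1 3)(2 5)
  after f': (1 3 4 5 2)
  after r: (1 4)(3 5)

r r f' f' r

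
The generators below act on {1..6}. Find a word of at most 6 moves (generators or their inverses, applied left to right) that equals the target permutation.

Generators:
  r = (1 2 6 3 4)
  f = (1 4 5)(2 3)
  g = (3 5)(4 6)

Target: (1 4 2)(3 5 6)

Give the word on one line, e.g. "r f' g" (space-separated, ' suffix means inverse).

r g r g

  after r: (1 2 6 3 4)
  after g: (1 2 4)(3 6 5)
  after r: (1 6 5 4 2)
  after g: (1 4 2)(3 5 6)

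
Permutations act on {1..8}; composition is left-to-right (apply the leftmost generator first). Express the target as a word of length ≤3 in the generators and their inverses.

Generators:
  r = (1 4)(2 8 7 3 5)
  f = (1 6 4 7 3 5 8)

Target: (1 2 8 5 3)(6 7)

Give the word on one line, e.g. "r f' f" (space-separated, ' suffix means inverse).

f' f' r

  after f': (1 8 5 3 7 4 6)
  after f': (1 5 7 6 8 3 4)
  after r: (1 2 8 5 3)(6 7)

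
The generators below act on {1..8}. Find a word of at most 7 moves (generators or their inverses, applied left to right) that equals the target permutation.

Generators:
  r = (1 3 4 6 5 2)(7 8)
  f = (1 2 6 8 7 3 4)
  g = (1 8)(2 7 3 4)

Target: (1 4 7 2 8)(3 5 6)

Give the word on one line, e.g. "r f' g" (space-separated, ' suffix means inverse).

f r f' r' f

  after f: (1 2 6 8 7 3 4)
  after r: (2 5)(3 6 7 4)
  after f': (1 4 7 3 2 5)(6 8)
  after r': (1 3 5 2 6 7)(4 8)
  after f: (1 4 7 2 8)(3 5 6)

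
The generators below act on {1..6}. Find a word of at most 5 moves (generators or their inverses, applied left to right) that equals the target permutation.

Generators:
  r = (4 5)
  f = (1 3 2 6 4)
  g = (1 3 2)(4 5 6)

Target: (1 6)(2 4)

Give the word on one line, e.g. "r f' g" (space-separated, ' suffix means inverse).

r' f' r g' f'

  after r': (4 5)
  after f': (1 4 5 6 2 3)
  after r: (1 5 6 2 3)
  after g': (1 4 6 3 2)
  after f': (1 6)(2 4)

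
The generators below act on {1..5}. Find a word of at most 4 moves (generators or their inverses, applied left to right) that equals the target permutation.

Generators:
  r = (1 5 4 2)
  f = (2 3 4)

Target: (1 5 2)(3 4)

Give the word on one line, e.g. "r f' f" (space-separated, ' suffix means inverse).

r f' f'

  after r: (1 5 4 2)
  after f': (1 5 3 2)
  after f': (1 5 2)(3 4)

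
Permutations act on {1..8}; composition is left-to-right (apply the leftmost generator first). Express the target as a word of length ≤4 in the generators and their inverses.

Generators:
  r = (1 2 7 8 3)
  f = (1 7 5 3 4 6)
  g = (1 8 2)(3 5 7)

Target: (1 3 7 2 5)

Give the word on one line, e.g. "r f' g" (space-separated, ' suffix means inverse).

r g g r

  after r: (1 2 7 8 3)
  after g: (2 3 8 5 7)
  after g: (1 8 7)(2 5 3)
  after r: (1 3 7 2 5)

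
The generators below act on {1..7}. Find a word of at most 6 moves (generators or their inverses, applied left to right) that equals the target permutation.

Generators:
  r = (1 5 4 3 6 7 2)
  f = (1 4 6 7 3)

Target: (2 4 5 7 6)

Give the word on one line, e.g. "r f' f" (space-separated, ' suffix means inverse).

f r' f r f'

  after f: (1 4 6 7 3)
  after r': (1 5)(2 7 4 3)
  after f: (1 5 4)(2 3)(6 7)
  after r: (1 4 5 3)(2 6)
  after f': (2 4 5 7 6)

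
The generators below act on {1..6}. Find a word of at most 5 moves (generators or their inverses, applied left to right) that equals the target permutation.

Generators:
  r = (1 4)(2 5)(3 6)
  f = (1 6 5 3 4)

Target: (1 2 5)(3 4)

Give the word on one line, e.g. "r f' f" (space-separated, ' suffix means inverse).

  after f: (1 6 5 3 4)
  after f: (1 5 4 6 3)
  after r': (1 2 5)(3 4)

f f r'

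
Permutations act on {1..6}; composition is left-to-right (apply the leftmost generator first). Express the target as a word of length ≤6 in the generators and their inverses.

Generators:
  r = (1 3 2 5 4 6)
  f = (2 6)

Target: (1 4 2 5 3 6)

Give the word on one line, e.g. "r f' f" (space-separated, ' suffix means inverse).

  after f: (2 6)
  after r': (1 6 3)(2 4 5)
  after f': (1 2 4 5 6 3)
  after f': (1 6 3)(2 4 5)
  after r': (1 4 2 5 3 6)

f r' f' f' r'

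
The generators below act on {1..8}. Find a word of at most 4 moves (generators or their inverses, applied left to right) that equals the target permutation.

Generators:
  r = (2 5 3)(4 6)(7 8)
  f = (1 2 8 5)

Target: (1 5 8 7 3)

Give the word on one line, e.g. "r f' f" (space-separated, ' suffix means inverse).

f' r f' r'

  after f': (1 5 8 2)
  after r: (1 3 2)(4 6)(5 7 8)
  after f': (1 3)(2 5 7)(4 6)
  after r': (1 5 8 7 3)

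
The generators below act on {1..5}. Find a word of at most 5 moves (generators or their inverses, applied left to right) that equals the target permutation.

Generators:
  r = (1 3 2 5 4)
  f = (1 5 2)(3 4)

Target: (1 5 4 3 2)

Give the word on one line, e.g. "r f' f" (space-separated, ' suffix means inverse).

r' f' f' r'

  after r': (1 4 5 2 3)
  after f': (1 3 2 4)
  after f': (1 4 2 3 5)
  after r': (1 5 4 3 2)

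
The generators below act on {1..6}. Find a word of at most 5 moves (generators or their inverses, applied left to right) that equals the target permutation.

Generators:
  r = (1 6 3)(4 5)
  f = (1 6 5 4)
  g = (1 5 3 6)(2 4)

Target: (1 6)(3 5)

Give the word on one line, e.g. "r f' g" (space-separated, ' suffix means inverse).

g' f' r' g

  after g': (1 6 3 5)(2 4)
  after f': (2 5 4)(3 6)
  after r': (1 3)(2 4)
  after g: (1 6)(3 5)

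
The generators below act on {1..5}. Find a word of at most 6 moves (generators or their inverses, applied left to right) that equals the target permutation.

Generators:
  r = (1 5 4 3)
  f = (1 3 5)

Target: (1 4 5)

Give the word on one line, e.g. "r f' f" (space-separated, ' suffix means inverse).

f r f f r

  after f: (1 3 5)
  after r: (3 4)
  after f: (1 3 4 5)
  after f: (1 5 3 4)
  after r: (1 4 5)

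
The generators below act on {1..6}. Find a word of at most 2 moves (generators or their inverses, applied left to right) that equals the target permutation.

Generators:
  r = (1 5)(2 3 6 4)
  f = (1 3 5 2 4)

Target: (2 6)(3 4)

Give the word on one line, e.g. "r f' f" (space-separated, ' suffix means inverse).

  after r': (1 5)(2 4 6 3)
  after r': (2 6)(3 4)

r' r'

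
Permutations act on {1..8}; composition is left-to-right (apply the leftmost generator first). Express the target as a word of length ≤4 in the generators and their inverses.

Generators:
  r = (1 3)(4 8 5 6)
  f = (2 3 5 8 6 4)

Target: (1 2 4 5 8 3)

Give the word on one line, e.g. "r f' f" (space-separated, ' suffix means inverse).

r f'

  after r: (1 3)(4 8 5 6)
  after f': (1 2 4 5 8 3)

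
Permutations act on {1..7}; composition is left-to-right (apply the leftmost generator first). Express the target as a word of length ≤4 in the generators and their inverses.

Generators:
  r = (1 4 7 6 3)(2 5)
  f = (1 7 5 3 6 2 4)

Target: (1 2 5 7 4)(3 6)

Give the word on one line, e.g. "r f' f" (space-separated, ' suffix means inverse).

  after f: (1 7 5 3 6 2 4)
  after r: (1 6 5)(2 7)
  after f: (1 2 5 7 4)(3 6)

f r f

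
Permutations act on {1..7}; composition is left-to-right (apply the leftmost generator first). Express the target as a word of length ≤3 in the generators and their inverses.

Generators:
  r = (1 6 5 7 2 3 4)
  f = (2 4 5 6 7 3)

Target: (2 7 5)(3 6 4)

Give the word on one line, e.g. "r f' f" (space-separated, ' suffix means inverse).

  after f': (2 3 7 6 5 4)
  after f': (2 7 5)(3 6 4)

f' f'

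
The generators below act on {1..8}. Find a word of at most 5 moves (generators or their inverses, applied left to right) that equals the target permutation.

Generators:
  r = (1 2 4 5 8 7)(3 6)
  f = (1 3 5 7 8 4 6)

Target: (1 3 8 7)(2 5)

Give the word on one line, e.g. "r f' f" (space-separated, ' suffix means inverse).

  after r: (1 2 4 5 8 7)(3 6)
  after f: (1 2 6 5 4 7 3)
  after r': (2 3 7 6 4 8 5)
  after f: (1 3 8 7)(2 5)

r f r' f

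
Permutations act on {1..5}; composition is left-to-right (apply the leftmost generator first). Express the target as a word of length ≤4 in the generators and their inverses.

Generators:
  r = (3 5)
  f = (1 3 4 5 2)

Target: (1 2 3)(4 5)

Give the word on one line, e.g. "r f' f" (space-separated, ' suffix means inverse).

  after f': (1 2 5 4 3)
  after r: (1 2 3)(4 5)

f' r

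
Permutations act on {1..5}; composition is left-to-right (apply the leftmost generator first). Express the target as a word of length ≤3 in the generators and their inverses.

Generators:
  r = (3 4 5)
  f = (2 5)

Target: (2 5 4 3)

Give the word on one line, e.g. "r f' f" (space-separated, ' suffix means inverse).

  after r': (3 5 4)
  after f': (2 5 4 3)

r' f'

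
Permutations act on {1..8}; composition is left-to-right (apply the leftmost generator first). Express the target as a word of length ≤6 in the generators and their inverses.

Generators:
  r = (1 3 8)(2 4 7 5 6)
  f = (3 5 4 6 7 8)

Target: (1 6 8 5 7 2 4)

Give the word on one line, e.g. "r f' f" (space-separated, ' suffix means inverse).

  after r: (1 3 8)(2 4 7 5 6)
  after r: (1 8 3)(2 7 6 4 5)
  after f': (1 7 4 3)(2 6 5)
  after r': (1 4)(2 5 6 7)(3 8)
  after f: (1 6 8 5 7 2 4)

r r f' r' f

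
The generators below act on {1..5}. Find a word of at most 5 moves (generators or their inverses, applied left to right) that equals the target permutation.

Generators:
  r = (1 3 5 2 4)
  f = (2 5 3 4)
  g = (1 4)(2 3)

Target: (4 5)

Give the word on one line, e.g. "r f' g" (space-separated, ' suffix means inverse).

  after g': (1 4)(2 3)
  after r: (2 5)(3 4)
  after f': (4 5)

g' r f'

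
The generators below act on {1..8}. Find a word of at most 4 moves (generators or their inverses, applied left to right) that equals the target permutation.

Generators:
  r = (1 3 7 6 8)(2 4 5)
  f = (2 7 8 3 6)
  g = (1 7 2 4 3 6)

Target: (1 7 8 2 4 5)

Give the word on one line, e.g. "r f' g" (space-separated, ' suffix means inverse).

r' f g r'

  after r': (1 8 6 7 3)(2 5 4)
  after f: (1 3)(2 5 4 7 6 8)
  after g: (1 6 8 4 2 5 3 7)
  after r': (1 7 8 2 4 5)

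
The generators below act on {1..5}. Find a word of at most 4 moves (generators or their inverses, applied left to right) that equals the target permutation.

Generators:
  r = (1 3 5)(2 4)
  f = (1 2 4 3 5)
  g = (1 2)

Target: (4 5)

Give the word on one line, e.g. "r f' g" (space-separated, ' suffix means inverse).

r g' r'

  after r: (1 3 5)(2 4)
  after g': (1 3 5 2 4)
  after r': (4 5)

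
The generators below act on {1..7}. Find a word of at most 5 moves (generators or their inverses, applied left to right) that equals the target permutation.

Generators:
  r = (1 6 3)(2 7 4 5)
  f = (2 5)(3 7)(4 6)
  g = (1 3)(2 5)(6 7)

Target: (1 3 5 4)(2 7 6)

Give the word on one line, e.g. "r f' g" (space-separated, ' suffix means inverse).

  after f: (2 5)(3 7)(4 6)
  after r: (1 6 5 7)(3 4)
  after r: (1 3 5 4)(2 7 6)

f r r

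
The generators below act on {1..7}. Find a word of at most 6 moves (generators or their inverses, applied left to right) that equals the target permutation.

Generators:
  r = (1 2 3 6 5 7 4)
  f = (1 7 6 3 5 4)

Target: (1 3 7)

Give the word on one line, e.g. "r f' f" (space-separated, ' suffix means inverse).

  after f: (1 7 6 3 5 4)
  after r: (1 4 2 3 7 5)
  after f': (1 5 4 2 6 7 3)
  after r': (1 6 5 7 2 3 4)
  after r': (1 3 7)

f r f' r' r'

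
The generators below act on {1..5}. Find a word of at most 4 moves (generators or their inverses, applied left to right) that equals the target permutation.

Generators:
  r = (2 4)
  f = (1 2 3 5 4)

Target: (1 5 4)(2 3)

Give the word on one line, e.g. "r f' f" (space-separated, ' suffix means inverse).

f' r f f

  after f': (1 4 5 3 2)
  after r: (1 2)(3 4 5)
  after f: (1 3)
  after f: (1 5 4)(2 3)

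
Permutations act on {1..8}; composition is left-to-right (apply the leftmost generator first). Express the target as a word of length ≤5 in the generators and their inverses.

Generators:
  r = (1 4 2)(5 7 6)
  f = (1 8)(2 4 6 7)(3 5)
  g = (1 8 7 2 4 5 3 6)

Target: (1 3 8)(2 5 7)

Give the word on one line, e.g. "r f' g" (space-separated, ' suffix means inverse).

g f r g f'

  after g: (1 8 7 2 4 5 3 6)
  after f: (2 6 8)(3 7 4)
  after r: (1 4 3 6 8)(2 5 7)
  after g: (1 5 2 3)(4 6 7)
  after f': (1 3 8)(2 5 7)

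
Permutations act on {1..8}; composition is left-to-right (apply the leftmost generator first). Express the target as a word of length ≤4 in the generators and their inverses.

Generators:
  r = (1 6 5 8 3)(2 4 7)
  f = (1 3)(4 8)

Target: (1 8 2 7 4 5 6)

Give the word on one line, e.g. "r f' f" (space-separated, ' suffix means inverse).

f' r'

  after f': (1 3)(4 8)
  after r': (1 8 2 7 4 5 6)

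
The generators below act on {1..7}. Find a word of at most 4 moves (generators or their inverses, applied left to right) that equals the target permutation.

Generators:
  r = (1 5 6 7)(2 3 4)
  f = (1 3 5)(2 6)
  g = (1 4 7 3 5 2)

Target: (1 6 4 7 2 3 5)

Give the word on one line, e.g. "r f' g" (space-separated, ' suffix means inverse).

g g f' r'

  after g: (1 4 7 3 5 2)
  after g: (1 7 5)(2 4 3)
  after f': (1 7 3 6 2 4)
  after r': (1 6 4 7 2 3 5)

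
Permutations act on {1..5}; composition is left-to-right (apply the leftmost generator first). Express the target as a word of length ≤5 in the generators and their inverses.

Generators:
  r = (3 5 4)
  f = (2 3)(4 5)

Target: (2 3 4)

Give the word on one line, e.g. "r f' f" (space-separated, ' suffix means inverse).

f r' f r'

  after f: (2 3)(4 5)
  after r': (2 4 3)
  after f: (2 5 4)
  after r': (2 3 4)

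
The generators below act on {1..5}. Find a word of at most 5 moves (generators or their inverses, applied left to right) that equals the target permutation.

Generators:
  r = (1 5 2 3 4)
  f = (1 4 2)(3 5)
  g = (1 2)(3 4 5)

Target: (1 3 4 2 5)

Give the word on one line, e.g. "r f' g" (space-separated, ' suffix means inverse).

  after r: (1 5 2 3 4)
  after r: (1 2 4 5 3)
  after g': (2 3)
  after r: (1 5 2 4)
  after g: (1 3 4 2 5)

r r g' r g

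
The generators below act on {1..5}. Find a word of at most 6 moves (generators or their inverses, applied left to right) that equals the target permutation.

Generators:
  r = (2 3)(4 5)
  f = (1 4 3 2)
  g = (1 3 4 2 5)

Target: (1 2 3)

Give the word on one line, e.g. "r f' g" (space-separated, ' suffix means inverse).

f' g g f g

  after f': (1 2 3 4)
  after g: (1 5)(2 4 3)
  after g: (3 5)
  after f: (1 4 3 5 2)
  after g: (1 2 3)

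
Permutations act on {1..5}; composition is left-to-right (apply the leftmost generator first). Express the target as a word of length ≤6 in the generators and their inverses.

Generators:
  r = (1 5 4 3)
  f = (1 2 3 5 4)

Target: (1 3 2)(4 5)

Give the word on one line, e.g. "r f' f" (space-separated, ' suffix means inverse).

f' f' r f' f'

  after f': (1 4 5 3 2)
  after f': (1 5 2 4 3)
  after r: (1 4)(2 3 5)
  after f': (1 5)
  after f': (1 3 2)(4 5)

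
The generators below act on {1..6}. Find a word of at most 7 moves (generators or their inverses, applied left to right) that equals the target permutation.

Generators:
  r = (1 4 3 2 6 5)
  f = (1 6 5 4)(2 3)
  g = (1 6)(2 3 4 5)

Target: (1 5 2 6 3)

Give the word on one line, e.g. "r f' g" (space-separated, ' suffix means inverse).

  after g': (1 6)(2 5 4 3)
  after r: (1 5 3 6 4 2)
  after r: (2 4 6 3 5)
  after f': (1 4)(2 5 3 6)
  after f': (1 5 2 6 3)

g' r r f' f'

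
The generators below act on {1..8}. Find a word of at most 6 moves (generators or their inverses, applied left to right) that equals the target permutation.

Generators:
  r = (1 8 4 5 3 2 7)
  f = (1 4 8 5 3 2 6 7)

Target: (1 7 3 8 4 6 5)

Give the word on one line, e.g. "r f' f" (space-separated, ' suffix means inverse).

  after f: (1 4 8 5 3 2 6 7)
  after r': (1 8 4)(2 6)
  after r': (2 6 3 5 4 7)
  after f': (1 7 3 8 4 6 5)

f r' r' f'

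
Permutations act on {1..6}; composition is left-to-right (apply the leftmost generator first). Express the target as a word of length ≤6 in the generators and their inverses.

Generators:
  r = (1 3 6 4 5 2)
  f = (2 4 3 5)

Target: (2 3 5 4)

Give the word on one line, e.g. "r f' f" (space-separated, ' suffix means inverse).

  after r': (1 2 5 4 6 3)
  after r': (1 5 6)(2 4 3)
  after r': (1 4)(2 6)(3 5)
  after f: (1 3 2 6 4)
  after r': (2 3 5 4)

r' r' r' f r'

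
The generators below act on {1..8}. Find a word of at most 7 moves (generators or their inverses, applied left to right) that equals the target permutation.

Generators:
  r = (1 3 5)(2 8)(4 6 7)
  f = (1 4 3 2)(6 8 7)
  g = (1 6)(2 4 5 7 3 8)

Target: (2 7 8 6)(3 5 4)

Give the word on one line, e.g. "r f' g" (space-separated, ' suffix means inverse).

r g f r' g

  after r: (1 3 5)(2 8)(4 6 7)
  after g: (1 8 4)(3 7 5 6)
  after f: (1 7 5 8 3 6 2)
  after r': (1 6 8)(2 5)(3 4 7)
  after g: (2 7 8 6)(3 5 4)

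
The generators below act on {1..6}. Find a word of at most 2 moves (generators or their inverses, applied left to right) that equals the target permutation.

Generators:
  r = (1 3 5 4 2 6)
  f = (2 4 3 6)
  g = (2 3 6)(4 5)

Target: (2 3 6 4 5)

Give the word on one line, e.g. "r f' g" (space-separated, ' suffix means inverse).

g' f'

  after g': (2 6 3)(4 5)
  after f': (2 3 6 4 5)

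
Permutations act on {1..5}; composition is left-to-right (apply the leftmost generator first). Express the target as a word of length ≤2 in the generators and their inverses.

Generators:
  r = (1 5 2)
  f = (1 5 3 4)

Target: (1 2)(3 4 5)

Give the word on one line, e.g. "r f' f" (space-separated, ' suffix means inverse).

f r

  after f: (1 5 3 4)
  after r: (1 2)(3 4 5)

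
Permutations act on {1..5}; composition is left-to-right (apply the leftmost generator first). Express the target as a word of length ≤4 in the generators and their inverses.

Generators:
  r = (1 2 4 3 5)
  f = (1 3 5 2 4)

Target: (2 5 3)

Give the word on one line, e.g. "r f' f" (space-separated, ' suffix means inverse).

  after f: (1 3 5 2 4)
  after r': (1 4 5)
  after r': (1 2)(3 4)
  after r': (2 5 3)

f r' r' r'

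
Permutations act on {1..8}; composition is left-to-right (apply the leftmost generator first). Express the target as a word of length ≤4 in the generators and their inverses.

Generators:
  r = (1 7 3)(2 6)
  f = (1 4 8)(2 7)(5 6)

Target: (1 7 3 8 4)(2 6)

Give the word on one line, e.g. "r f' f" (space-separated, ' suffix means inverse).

  after r: (1 7 3)(2 6)
  after f: (1 2 5 6 7 3 4 8)
  after f: (1 7 3 8 4)(2 6)

r f f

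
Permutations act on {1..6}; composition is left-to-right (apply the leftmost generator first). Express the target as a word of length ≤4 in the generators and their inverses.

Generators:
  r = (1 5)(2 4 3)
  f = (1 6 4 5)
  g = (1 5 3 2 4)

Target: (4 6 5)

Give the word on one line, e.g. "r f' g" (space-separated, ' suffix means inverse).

f' r r r

  after f': (1 5 4 6)
  after r: (2 4 6 5 3)
  after r: (1 5 2 3 4 6)
  after r: (4 6 5)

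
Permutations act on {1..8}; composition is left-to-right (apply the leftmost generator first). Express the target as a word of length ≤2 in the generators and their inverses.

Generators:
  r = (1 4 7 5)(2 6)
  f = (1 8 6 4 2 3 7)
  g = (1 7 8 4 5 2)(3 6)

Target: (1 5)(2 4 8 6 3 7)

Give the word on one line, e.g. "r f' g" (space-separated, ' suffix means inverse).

  after r': (1 5 7 4)(2 6)
  after f: (1 5)(2 4 8 6 3 7)

r' f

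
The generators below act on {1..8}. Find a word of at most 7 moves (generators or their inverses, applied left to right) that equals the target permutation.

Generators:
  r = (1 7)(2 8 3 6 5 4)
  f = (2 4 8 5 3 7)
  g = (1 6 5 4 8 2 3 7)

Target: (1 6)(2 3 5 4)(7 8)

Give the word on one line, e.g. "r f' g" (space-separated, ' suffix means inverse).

  after g: (1 6 5 4 8 2 3 7)
  after f': (1 6 8 7)(2 5)
  after r: (1 5 8)(2 4)(3 6)
  after f: (1 3 6 7 2 8)
  after r: (1 6)(2 3 5 4)(7 8)

g f' r f r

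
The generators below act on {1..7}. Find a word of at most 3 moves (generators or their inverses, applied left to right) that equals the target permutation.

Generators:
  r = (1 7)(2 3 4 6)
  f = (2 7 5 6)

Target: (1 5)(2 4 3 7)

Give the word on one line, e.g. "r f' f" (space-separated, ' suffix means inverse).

f' r' f

  after f': (2 6 5 7)
  after r': (1 7 6 5)(2 4 3)
  after f: (1 5)(2 4 3 7)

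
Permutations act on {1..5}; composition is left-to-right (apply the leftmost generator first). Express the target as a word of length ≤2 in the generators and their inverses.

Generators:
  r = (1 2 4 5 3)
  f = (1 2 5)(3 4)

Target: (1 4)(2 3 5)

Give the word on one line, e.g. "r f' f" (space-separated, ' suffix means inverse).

f r

  after f: (1 2 5)(3 4)
  after r: (1 4)(2 3 5)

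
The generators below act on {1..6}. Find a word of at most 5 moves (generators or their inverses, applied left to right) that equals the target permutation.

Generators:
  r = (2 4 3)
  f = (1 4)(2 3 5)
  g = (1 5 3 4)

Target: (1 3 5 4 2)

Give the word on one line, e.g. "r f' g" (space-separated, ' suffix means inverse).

  after f': (1 4)(2 5 3)
  after g': (1 3 2)
  after r: (1 2)(3 4)
  after f': (1 5 3)(2 4)
  after g: (1 3 5 4 2)

f' g' r f' g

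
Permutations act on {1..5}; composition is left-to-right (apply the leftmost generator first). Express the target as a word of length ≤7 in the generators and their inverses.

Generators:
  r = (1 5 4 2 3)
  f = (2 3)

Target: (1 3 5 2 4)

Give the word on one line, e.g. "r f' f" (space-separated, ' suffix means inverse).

  after f': (2 3)
  after r: (1 5 4 2)
  after r: (1 4 3)(2 5)
  after r: (1 2 4)(3 5)
  after f': (1 3 5 2 4)

f' r r r f'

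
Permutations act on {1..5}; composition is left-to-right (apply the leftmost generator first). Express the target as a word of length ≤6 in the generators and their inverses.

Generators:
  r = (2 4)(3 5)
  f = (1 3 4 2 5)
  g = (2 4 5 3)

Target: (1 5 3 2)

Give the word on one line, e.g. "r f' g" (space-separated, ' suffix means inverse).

  after g: (2 4 5 3)
  after g: (2 5)(3 4)
  after g: (2 3 5 4)
  after f': (1 5 3 2)

g g g f'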